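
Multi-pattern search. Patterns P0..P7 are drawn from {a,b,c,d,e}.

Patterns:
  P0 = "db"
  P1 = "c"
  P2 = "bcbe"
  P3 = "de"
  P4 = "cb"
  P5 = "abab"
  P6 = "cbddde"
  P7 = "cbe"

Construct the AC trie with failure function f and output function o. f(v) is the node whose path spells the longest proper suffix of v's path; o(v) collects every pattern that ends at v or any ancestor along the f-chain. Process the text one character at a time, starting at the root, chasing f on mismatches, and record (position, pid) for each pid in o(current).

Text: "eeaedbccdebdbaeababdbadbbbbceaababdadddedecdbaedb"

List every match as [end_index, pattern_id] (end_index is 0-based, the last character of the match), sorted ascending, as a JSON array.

Build automaton:
Trie (insert patterns):
  0='ε' goto a→10 b→4 c→3 d→1
  1='d' goto b→2 e→8
  2='db' goto ·  [P0 ends]
  3='c' goto b→9  [P1 ends]
  4='b' goto c→5
  5='bc' goto b→6
  6='bcb' goto e→7
  7='bcbe' goto ·  [P2 ends]
  8='de' goto ·  [P3 ends]
  9='cb' goto d→14 e→18  [P4 ends]
  10='a' goto b→11
  11='ab' goto a→12
  12='aba' goto b→13
  13='abab' goto ·  [P5 ends]
  14='cbd' goto d→15
  15='cbdd' goto d→16
  16='cbddd' goto e→17
  17='cbddde' goto ·  [P6 ends]
  18='cbe' goto ·  [P7 ends]

Failure links (BFS by depth):
  n1('d'): parent n0 fail=0; on 'd' 0 → fail=0;  out ∅∪∅=∅
  n3('c'): parent n0 fail=0; on 'c' 0 → fail=0;  out {1}∪∅={1}
  n4('b'): parent n0 fail=0; on 'b' 0 → fail=0;  out ∅∪∅=∅
  n10('a'): parent n0 fail=0; on 'a' 0 → fail=0;  out ∅∪∅=∅
  n2('db'): parent n1 fail=0; on 'b' 0 → fail=4;  out {0}∪∅={0}
  n5('bc'): parent n4 fail=0; on 'c' 0 → fail=3;  out ∅∪{1}={1}
  n8('de'): parent n1 fail=0; on 'e' 0 → fail=0;  out {3}∪∅={3}
  n9('cb'): parent n3 fail=0; on 'b' 0 → fail=4;  out {4}∪∅={4}
  n11('ab'): parent n10 fail=0; on 'b' 0 → fail=4;  out ∅∪∅=∅
  n6('bcb'): parent n5 fail=3; on 'b' 3 → fail=9;  out ∅∪{4}={4}
  n12('aba'): parent n11 fail=4; on 'a' 4→0 → fail=10;  out ∅∪∅=∅
  n14('cbd'): parent n9 fail=4; on 'd' 4→0 → fail=1;  out ∅∪∅=∅
  n18('cbe'): parent n9 fail=4; on 'e' 4→0 → fail=0;  out {7}∪∅={7}
  n7('bcbe'): parent n6 fail=9; on 'e' 9 → fail=18;  out {2}∪{7}={2,7}
  n13('abab'): parent n12 fail=10; on 'b' 10 → fail=11;  out {5}∪∅={5}
  n15('cbdd'): parent n14 fail=1; on 'd' 1→0 → fail=1;  out ∅∪∅=∅
  n16('cbddd'): parent n15 fail=1; on 'd' 1→0 → fail=1;  out ∅∪∅=∅
  n17('cbddde'): parent n16 fail=1; on 'e' 1 → fail=8;  out {6}∪{3}={3,6}

Scan:
i=0 'e': node 0→0
i=1 'e': node 0→0
i=2 'a': node 0→10
i=3 'e': node 10→0 (via fail)
i=4 'd': node 0→1
i=5 'b': node 1→2  → match P0@[4:5]
i=6 'c': node 2→5 (via fail)  → match P1@[6:6]
i=7 'c': node 5→3 (via fail)  → match P1@[7:7]
i=8 'd': node 3→1 (via fail)
i=9 'e': node 1→8  → match P3@[8:9]
i=10 'b': node 8→4 (via fail)
i=11 'd': node 4→1 (via fail)
i=12 'b': node 1→2  → match P0@[11:12]
i=13 'a': node 2→10 (via fail)
i=14 'e': node 10→0 (via fail)
i=15 'a': node 0→10
i=16 'b': node 10→11
i=17 'a': node 11→12
i=18 'b': node 12→13  → match P5@[15:18]
i=19 'd': node 13→1 (via fail)
i=20 'b': node 1→2  → match P0@[19:20]
i=21 'a': node 2→10 (via fail)
i=22 'd': node 10→1 (via fail)
i=23 'b': node 1→2  → match P0@[22:23]
i=24 'b': node 2→4 (via fail)
i=25 'b': node 4→4 (via fail)
i=26 'b': node 4→4 (via fail)
i=27 'c': node 4→5  → match P1@[27:27]
i=28 'e': node 5→0 (via fail)
i=29 'a': node 0→10
i=30 'a': node 10→10 (via fail)
i=31 'b': node 10→11
i=32 'a': node 11→12
i=33 'b': node 12→13  → match P5@[30:33]
i=34 'd': node 13→1 (via fail)
i=35 'a': node 1→10 (via fail)
i=36 'd': node 10→1 (via fail)
i=37 'd': node 1→1 (via fail)
i=38 'd': node 1→1 (via fail)
i=39 'e': node 1→8  → match P3@[38:39]
i=40 'd': node 8→1 (via fail)
i=41 'e': node 1→8  → match P3@[40:41]
i=42 'c': node 8→3 (via fail)  → match P1@[42:42]
i=43 'd': node 3→1 (via fail)
i=44 'b': node 1→2  → match P0@[43:44]
i=45 'a': node 2→10 (via fail)
i=46 'e': node 10→0 (via fail)
i=47 'd': node 0→1
i=48 'b': node 1→2  → match P0@[47:48]

Matches: [[5,0],[6,1],[7,1],[9,3],[12,0],[18,5],[20,0],[23,0],[27,1],[33,5],[39,3],[41,3],[42,1],[44,0],[48,0]]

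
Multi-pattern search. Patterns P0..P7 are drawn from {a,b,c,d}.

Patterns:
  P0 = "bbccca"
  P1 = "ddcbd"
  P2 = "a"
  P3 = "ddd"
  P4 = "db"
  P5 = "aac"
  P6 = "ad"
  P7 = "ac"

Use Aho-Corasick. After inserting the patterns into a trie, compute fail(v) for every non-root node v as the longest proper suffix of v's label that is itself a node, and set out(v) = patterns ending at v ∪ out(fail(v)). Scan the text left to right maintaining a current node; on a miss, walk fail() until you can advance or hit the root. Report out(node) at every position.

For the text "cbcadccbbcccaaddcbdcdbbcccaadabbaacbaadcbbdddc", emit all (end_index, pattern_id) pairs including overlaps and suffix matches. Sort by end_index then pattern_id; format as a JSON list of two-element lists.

Build:
Trie (insert patterns):
  0='ε' goto a→12 b→1 d→7
  1='b' goto b→2
  2='bb' goto c→3
  3='bbc' goto c→4
  4='bbcc' goto c→5
  5='bbccc' goto a→6
  6='bbccca' goto ·  [P0 ends]
  7='d' goto b→14 d→8
  8='dd' goto c→9 d→13
  9='ddc' goto b→10
  10='ddcb' goto d→11
  11='ddcbd' goto ·  [P1 ends]
  12='a' goto a→15 c→18 d→17  [P2 ends]
  13='ddd' goto ·  [P3 ends]
  14='db' goto ·  [P4 ends]
  15='aa' goto c→16
  16='aac' goto ·  [P5 ends]
  17='ad' goto ·  [P6 ends]
  18='ac' goto ·  [P7 ends]

Failure links (BFS by depth):
  fail(1) 'b': from fail(0)=0 chase 'b': 0 ⇒ 0;  out=∅∪out(0)=∅
  fail(7) 'd': from fail(0)=0 chase 'd': 0 ⇒ 0;  out=∅∪out(0)=∅
  fail(12) 'a': from fail(0)=0 chase 'a': 0 ⇒ 0;  out={2}∪out(0)={2}
  fail(2) 'bb': from fail(1)=0 chase 'b': 0 ⇒ 1;  out=∅∪out(1)=∅
  fail(8) 'dd': from fail(7)=0 chase 'd': 0 ⇒ 7;  out=∅∪out(7)=∅
  fail(14) 'db': from fail(7)=0 chase 'b': 0 ⇒ 1;  out={4}∪out(1)={4}
  fail(15) 'aa': from fail(12)=0 chase 'a': 0 ⇒ 12;  out=∅∪out(12)={2}
  fail(17) 'ad': from fail(12)=0 chase 'd': 0 ⇒ 7;  out={6}∪out(7)={6}
  fail(18) 'ac': from fail(12)=0 chase 'c': 0 ⇒ 0;  out={7}∪out(0)={7}
  fail(3) 'bbc': from fail(2)=1 chase 'c': 1→0 ⇒ 0;  out=∅∪out(0)=∅
  fail(9) 'ddc': from fail(8)=7 chase 'c': 7→0 ⇒ 0;  out=∅∪out(0)=∅
  fail(13) 'ddd': from fail(8)=7 chase 'd': 7 ⇒ 8;  out={3}∪out(8)={3}
  fail(16) 'aac': from fail(15)=12 chase 'c': 12 ⇒ 18;  out={5}∪out(18)={5,7}
  fail(4) 'bbcc': from fail(3)=0 chase 'c': 0 ⇒ 0;  out=∅∪out(0)=∅
  fail(10) 'ddcb': from fail(9)=0 chase 'b': 0 ⇒ 1;  out=∅∪out(1)=∅
  fail(5) 'bbccc': from fail(4)=0 chase 'c': 0 ⇒ 0;  out=∅∪out(0)=∅
  fail(11) 'ddcbd': from fail(10)=1 chase 'd': 1→0 ⇒ 7;  out={1}∪out(7)={1}
  fail(6) 'bbccca': from fail(5)=0 chase 'a': 0 ⇒ 12;  out={0}∪out(12)={0,2}

Scan:
pos 0 'c': at 0
pos 1 'b': at 1
pos 2 'c': at 0 (fail-walked)
pos 3 'a': at 12  emit P2@[3:3]
pos 4 'd': at 17  emit P6@[3:4]
pos 5 'c': at 0 (fail-walked)
pos 6 'c': at 0
pos 7 'b': at 1
pos 8 'b': at 2
pos 9 'c': at 3
pos 10 'c': at 4
pos 11 'c': at 5
pos 12 'a': at 6  emit P0@[7:12],P2@[12:12]
pos 13 'a': at 15 (fail-walked)  emit P2@[13:13]
pos 14 'd': at 17 (fail-walked)  emit P6@[13:14]
pos 15 'd': at 8 (fail-walked)
pos 16 'c': at 9
pos 17 'b': at 10
pos 18 'd': at 11  emit P1@[14:18]
pos 19 'c': at 0 (fail-walked)
pos 20 'd': at 7
pos 21 'b': at 14  emit P4@[20:21]
pos 22 'b': at 2 (fail-walked)
pos 23 'c': at 3
pos 24 'c': at 4
pos 25 'c': at 5
pos 26 'a': at 6  emit P0@[21:26],P2@[26:26]
pos 27 'a': at 15 (fail-walked)  emit P2@[27:27]
pos 28 'd': at 17 (fail-walked)  emit P6@[27:28]
pos 29 'a': at 12 (fail-walked)  emit P2@[29:29]
pos 30 'b': at 1 (fail-walked)
pos 31 'b': at 2
pos 32 'a': at 12 (fail-walked)  emit P2@[32:32]
pos 33 'a': at 15  emit P2@[33:33]
pos 34 'c': at 16  emit P5@[32:34],P7@[33:34]
pos 35 'b': at 1 (fail-walked)
pos 36 'a': at 12 (fail-walked)  emit P2@[36:36]
pos 37 'a': at 15  emit P2@[37:37]
pos 38 'd': at 17 (fail-walked)  emit P6@[37:38]
pos 39 'c': at 0 (fail-walked)
pos 40 'b': at 1
pos 41 'b': at 2
pos 42 'd': at 7 (fail-walked)
pos 43 'd': at 8
pos 44 'd': at 13  emit P3@[42:44]
pos 45 'c': at 9 (fail-walked)

Matches: [[3,2],[4,6],[12,0],[12,2],[13,2],[14,6],[18,1],[21,4],[26,0],[26,2],[27,2],[28,6],[29,2],[32,2],[33,2],[34,5],[34,7],[36,2],[37,2],[38,6],[44,3]]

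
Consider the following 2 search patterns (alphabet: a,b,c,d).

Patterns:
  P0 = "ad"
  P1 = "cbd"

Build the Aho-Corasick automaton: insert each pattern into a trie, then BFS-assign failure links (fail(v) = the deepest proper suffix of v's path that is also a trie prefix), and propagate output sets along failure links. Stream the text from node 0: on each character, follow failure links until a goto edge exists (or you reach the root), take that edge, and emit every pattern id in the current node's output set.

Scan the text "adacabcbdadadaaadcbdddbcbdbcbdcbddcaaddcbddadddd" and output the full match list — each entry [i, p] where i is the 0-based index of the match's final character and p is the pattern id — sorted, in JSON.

Build:
Trie nodes:
  n0 'ε': a→1 c→3
  n1 'a': d→2
  n2 'ad': ·  ←P0
  n3 'c': b→4
  n4 'cb': d→5
  n5 'cbd': ·  ←P1

Failure links (BFS by depth):
  n1('a'): parent n0 fail=0; on 'a' 0 → fail=0;  out ∅∪∅=∅
  n3('c'): parent n0 fail=0; on 'c' 0 → fail=0;  out ∅∪∅=∅
  n2('ad'): parent n1 fail=0; on 'd' 0 → fail=0;  out {0}∪∅={0}
  n4('cb'): parent n3 fail=0; on 'b' 0 → fail=0;  out ∅∪∅=∅
  n5('cbd'): parent n4 fail=0; on 'd' 0 → fail=0;  out {1}∪∅={1}

Scan:
[0] read 'a'  n0⇒n1
[1] read 'd'  n1⇒n2  → match P0@[0:1]
[2] read 'a'  n2⇒n1 (fail-walked)
[3] read 'c'  n1⇒n3 (fail-walked)
[4] read 'a'  n3⇒n1 (fail-walked)
[5] read 'b'  n1⇒n0 (fail-walked)
[6] read 'c'  n0⇒n3
[7] read 'b'  n3⇒n4
[8] read 'd'  n4⇒n5  → match P1@[6:8]
[9] read 'a'  n5⇒n1 (fail-walked)
[10] read 'd'  n1⇒n2  → match P0@[9:10]
[11] read 'a'  n2⇒n1 (fail-walked)
[12] read 'd'  n1⇒n2  → match P0@[11:12]
[13] read 'a'  n2⇒n1 (fail-walked)
[14] read 'a'  n1⇒n1 (fail-walked)
[15] read 'a'  n1⇒n1 (fail-walked)
[16] read 'd'  n1⇒n2  → match P0@[15:16]
[17] read 'c'  n2⇒n3 (fail-walked)
[18] read 'b'  n3⇒n4
[19] read 'd'  n4⇒n5  → match P1@[17:19]
[20] read 'd'  n5⇒n0 (fail-walked)
[21] read 'd'  n0⇒n0
[22] read 'b'  n0⇒n0
[23] read 'c'  n0⇒n3
[24] read 'b'  n3⇒n4
[25] read 'd'  n4⇒n5  → match P1@[23:25]
[26] read 'b'  n5⇒n0 (fail-walked)
[27] read 'c'  n0⇒n3
[28] read 'b'  n3⇒n4
[29] read 'd'  n4⇒n5  → match P1@[27:29]
[30] read 'c'  n5⇒n3 (fail-walked)
[31] read 'b'  n3⇒n4
[32] read 'd'  n4⇒n5  → match P1@[30:32]
[33] read 'd'  n5⇒n0 (fail-walked)
[34] read 'c'  n0⇒n3
[35] read 'a'  n3⇒n1 (fail-walked)
[36] read 'a'  n1⇒n1 (fail-walked)
[37] read 'd'  n1⇒n2  → match P0@[36:37]
[38] read 'd'  n2⇒n0 (fail-walked)
[39] read 'c'  n0⇒n3
[40] read 'b'  n3⇒n4
[41] read 'd'  n4⇒n5  → match P1@[39:41]
[42] read 'd'  n5⇒n0 (fail-walked)
[43] read 'a'  n0⇒n1
[44] read 'd'  n1⇒n2  → match P0@[43:44]
[45] read 'd'  n2⇒n0 (fail-walked)
[46] read 'd'  n0⇒n0
[47] read 'd'  n0⇒n0

All matches (sorted): [[1,0],[8,1],[10,0],[12,0],[16,0],[19,1],[25,1],[29,1],[32,1],[37,0],[41,1],[44,0]]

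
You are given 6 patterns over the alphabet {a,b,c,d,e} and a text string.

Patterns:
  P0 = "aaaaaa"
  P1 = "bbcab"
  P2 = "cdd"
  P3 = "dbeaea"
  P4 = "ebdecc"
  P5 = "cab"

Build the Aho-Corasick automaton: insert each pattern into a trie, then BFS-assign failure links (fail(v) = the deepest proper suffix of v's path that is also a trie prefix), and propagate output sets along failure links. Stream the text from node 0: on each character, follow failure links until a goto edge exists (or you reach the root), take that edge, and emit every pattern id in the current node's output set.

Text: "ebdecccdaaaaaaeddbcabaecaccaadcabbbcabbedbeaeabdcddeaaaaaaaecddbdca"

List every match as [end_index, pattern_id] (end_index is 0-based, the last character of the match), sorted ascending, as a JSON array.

Build automaton:
Trie (insert patterns):
  0='ε' goto a→1 b→7 c→12 d→15 e→21
  1='a' goto a→2
  2='aa' goto a→3
  3='aaa' goto a→4
  4='aaaa' goto a→5
  5='aaaaa' goto a→6
  6='aaaaaa' goto ·  [P0 ends]
  7='b' goto b→8
  8='bb' goto c→9
  9='bbc' goto a→10
  10='bbca' goto b→11
  11='bbcab' goto ·  [P1 ends]
  12='c' goto a→27 d→13
  13='cd' goto d→14
  14='cdd' goto ·  [P2 ends]
  15='d' goto b→16
  16='db' goto e→17
  17='dbe' goto a→18
  18='dbea' goto e→19
  19='dbeae' goto a→20
  20='dbeaea' goto ·  [P3 ends]
  21='e' goto b→22
  22='eb' goto d→23
  23='ebd' goto e→24
  24='ebde' goto c→25
  25='ebdec' goto c→26
  26='ebdecc' goto ·  [P4 ends]
  27='ca' goto b→28
  28='cab' goto ·  [P5 ends]

Failure links (BFS by depth):
  n1('a'): parent n0 fail=0; on 'a' 0 → fail=0;  out ∅∪∅=∅
  n7('b'): parent n0 fail=0; on 'b' 0 → fail=0;  out ∅∪∅=∅
  n12('c'): parent n0 fail=0; on 'c' 0 → fail=0;  out ∅∪∅=∅
  n15('d'): parent n0 fail=0; on 'd' 0 → fail=0;  out ∅∪∅=∅
  n21('e'): parent n0 fail=0; on 'e' 0 → fail=0;  out ∅∪∅=∅
  n2('aa'): parent n1 fail=0; on 'a' 0 → fail=1;  out ∅∪∅=∅
  n8('bb'): parent n7 fail=0; on 'b' 0 → fail=7;  out ∅∪∅=∅
  n13('cd'): parent n12 fail=0; on 'd' 0 → fail=15;  out ∅∪∅=∅
  n16('db'): parent n15 fail=0; on 'b' 0 → fail=7;  out ∅∪∅=∅
  n22('eb'): parent n21 fail=0; on 'b' 0 → fail=7;  out ∅∪∅=∅
  n27('ca'): parent n12 fail=0; on 'a' 0 → fail=1;  out ∅∪∅=∅
  n3('aaa'): parent n2 fail=1; on 'a' 1 → fail=2;  out ∅∪∅=∅
  n9('bbc'): parent n8 fail=7; on 'c' 7→0 → fail=12;  out ∅∪∅=∅
  n14('cdd'): parent n13 fail=15; on 'd' 15→0 → fail=15;  out {2}∪∅={2}
  n17('dbe'): parent n16 fail=7; on 'e' 7→0 → fail=21;  out ∅∪∅=∅
  n23('ebd'): parent n22 fail=7; on 'd' 7→0 → fail=15;  out ∅∪∅=∅
  n28('cab'): parent n27 fail=1; on 'b' 1→0 → fail=7;  out {5}∪∅={5}
  n4('aaaa'): parent n3 fail=2; on 'a' 2 → fail=3;  out ∅∪∅=∅
  n10('bbca'): parent n9 fail=12; on 'a' 12 → fail=27;  out ∅∪∅=∅
  n18('dbea'): parent n17 fail=21; on 'a' 21→0 → fail=1;  out ∅∪∅=∅
  n24('ebde'): parent n23 fail=15; on 'e' 15→0 → fail=21;  out ∅∪∅=∅
  n5('aaaaa'): parent n4 fail=3; on 'a' 3 → fail=4;  out ∅∪∅=∅
  n11('bbcab'): parent n10 fail=27; on 'b' 27 → fail=28;  out {1}∪{5}={1,5}
  n19('dbeae'): parent n18 fail=1; on 'e' 1→0 → fail=21;  out ∅∪∅=∅
  n25('ebdec'): parent n24 fail=21; on 'c' 21→0 → fail=12;  out ∅∪∅=∅
  n6('aaaaaa'): parent n5 fail=4; on 'a' 4 → fail=5;  out {0}∪∅={0}
  n20('dbeaea'): parent n19 fail=21; on 'a' 21→0 → fail=1;  out {3}∪∅={3}
  n26('ebdecc'): parent n25 fail=12; on 'c' 12→0 → fail=12;  out {4}∪∅={4}

Run:
i=0 'e': node 0→21
i=1 'b': node 21→22
i=2 'd': node 22→23
i=3 'e': node 23→24
i=4 'c': node 24→25
i=5 'c': node 25→26  ** P4@[0:5]
i=6 'c': node 26→12 (fail-walked)
i=7 'd': node 12→13
i=8 'a': node 13→1 (fail-walked)
i=9 'a': node 1→2
i=10 'a': node 2→3
i=11 'a': node 3→4
i=12 'a': node 4→5
i=13 'a': node 5→6  ** P0@[8:13]
i=14 'e': node 6→21 (fail-walked)
i=15 'd': node 21→15 (fail-walked)
i=16 'd': node 15→15 (fail-walked)
i=17 'b': node 15→16
i=18 'c': node 16→12 (fail-walked)
i=19 'a': node 12→27
i=20 'b': node 27→28  ** P5@[18:20]
i=21 'a': node 28→1 (fail-walked)
i=22 'e': node 1→21 (fail-walked)
i=23 'c': node 21→12 (fail-walked)
i=24 'a': node 12→27
i=25 'c': node 27→12 (fail-walked)
i=26 'c': node 12→12 (fail-walked)
i=27 'a': node 12→27
i=28 'a': node 27→2 (fail-walked)
i=29 'd': node 2→15 (fail-walked)
i=30 'c': node 15→12 (fail-walked)
i=31 'a': node 12→27
i=32 'b': node 27→28  ** P5@[30:32]
i=33 'b': node 28→8 (fail-walked)
i=34 'b': node 8→8 (fail-walked)
i=35 'c': node 8→9
i=36 'a': node 9→10
i=37 'b': node 10→11  ** P1@[33:37],P5@[35:37]
i=38 'b': node 11→8 (fail-walked)
i=39 'e': node 8→21 (fail-walked)
i=40 'd': node 21→15 (fail-walked)
i=41 'b': node 15→16
i=42 'e': node 16→17
i=43 'a': node 17→18
i=44 'e': node 18→19
i=45 'a': node 19→20  ** P3@[40:45]
i=46 'b': node 20→7 (fail-walked)
i=47 'd': node 7→15 (fail-walked)
i=48 'c': node 15→12 (fail-walked)
i=49 'd': node 12→13
i=50 'd': node 13→14  ** P2@[48:50]
i=51 'e': node 14→21 (fail-walked)
i=52 'a': node 21→1 (fail-walked)
i=53 'a': node 1→2
i=54 'a': node 2→3
i=55 'a': node 3→4
i=56 'a': node 4→5
i=57 'a': node 5→6  ** P0@[52:57]
i=58 'a': node 6→6 (fail-walked)  ** P0@[53:58]
i=59 'e': node 6→21 (fail-walked)
i=60 'c': node 21→12 (fail-walked)
i=61 'd': node 12→13
i=62 'd': node 13→14  ** P2@[60:62]
i=63 'b': node 14→16 (fail-walked)
i=64 'd': node 16→15 (fail-walked)
i=65 'c': node 15→12 (fail-walked)
i=66 'a': node 12→27

All matches (sorted): [[5,4],[13,0],[20,5],[32,5],[37,1],[37,5],[45,3],[50,2],[57,0],[58,0],[62,2]]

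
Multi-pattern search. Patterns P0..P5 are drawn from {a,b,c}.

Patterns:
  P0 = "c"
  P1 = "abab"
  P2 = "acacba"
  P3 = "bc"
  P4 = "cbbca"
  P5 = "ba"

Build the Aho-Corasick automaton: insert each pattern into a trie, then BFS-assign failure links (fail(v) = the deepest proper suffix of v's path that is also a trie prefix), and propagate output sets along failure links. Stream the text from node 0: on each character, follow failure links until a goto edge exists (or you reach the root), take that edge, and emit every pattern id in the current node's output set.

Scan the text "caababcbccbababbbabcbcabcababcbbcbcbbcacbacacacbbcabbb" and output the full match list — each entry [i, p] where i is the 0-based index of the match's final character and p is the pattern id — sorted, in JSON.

Build automaton:
Trie (insert patterns):
  0='ε' goto a→2 b→11 c→1
  1='c' goto b→13  ←P0
  2='a' goto b→3 c→6
  3='ab' goto a→4
  4='aba' goto b→5
  5='abab' goto ·  ←P1
  6='ac' goto a→7
  7='aca' goto c→8
  8='acac' goto b→9
  9='acacb' goto a→10
  10='acacba' goto ·  ←P2
  11='b' goto a→17 c→12
  12='bc' goto ·  ←P3
  13='cb' goto b→14
  14='cbb' goto c→15
  15='cbbc' goto a→16
  16='cbbca' goto ·  ←P4
  17='ba' goto ·  ←P5

BFS fail/out derivation:
  fail(1) 'c': from fail(0)=0 chase 'c': 0 ⇒ 0;  out={0}∪out(0)={0}
  fail(2) 'a': from fail(0)=0 chase 'a': 0 ⇒ 0;  out=∅∪out(0)=∅
  fail(11) 'b': from fail(0)=0 chase 'b': 0 ⇒ 0;  out=∅∪out(0)=∅
  fail(3) 'ab': from fail(2)=0 chase 'b': 0 ⇒ 11;  out=∅∪out(11)=∅
  fail(6) 'ac': from fail(2)=0 chase 'c': 0 ⇒ 1;  out=∅∪out(1)={0}
  fail(12) 'bc': from fail(11)=0 chase 'c': 0 ⇒ 1;  out={3}∪out(1)={0,3}
  fail(13) 'cb': from fail(1)=0 chase 'b': 0 ⇒ 11;  out=∅∪out(11)=∅
  fail(17) 'ba': from fail(11)=0 chase 'a': 0 ⇒ 2;  out={5}∪out(2)={5}
  fail(4) 'aba': from fail(3)=11 chase 'a': 11 ⇒ 17;  out=∅∪out(17)={5}
  fail(7) 'aca': from fail(6)=1 chase 'a': 1→0 ⇒ 2;  out=∅∪out(2)=∅
  fail(14) 'cbb': from fail(13)=11 chase 'b': 11→0 ⇒ 11;  out=∅∪out(11)=∅
  fail(5) 'abab': from fail(4)=17 chase 'b': 17→2 ⇒ 3;  out={1}∪out(3)={1}
  fail(8) 'acac': from fail(7)=2 chase 'c': 2 ⇒ 6;  out=∅∪out(6)={0}
  fail(15) 'cbbc': from fail(14)=11 chase 'c': 11 ⇒ 12;  out=∅∪out(12)={0,3}
  fail(9) 'acacb': from fail(8)=6 chase 'b': 6→1 ⇒ 13;  out=∅∪out(13)=∅
  fail(16) 'cbbca': from fail(15)=12 chase 'a': 12→1→0 ⇒ 2;  out={4}∪out(2)={4}
  fail(10) 'acacba': from fail(9)=13 chase 'a': 13→11 ⇒ 17;  out={2}∪out(17)={2,5}

Run:
pos 0 'c': at 1  ** P0@[0:0]
pos 1 'a': at 2 (via fail)
pos 2 'a': at 2 (via fail)
pos 3 'b': at 3
pos 4 'a': at 4  ** P5@[3:4]
pos 5 'b': at 5  ** P1@[2:5]
pos 6 'c': at 12 (via fail)  ** P0@[6:6],P3@[5:6]
pos 7 'b': at 13 (via fail)
pos 8 'c': at 12 (via fail)  ** P0@[8:8],P3@[7:8]
pos 9 'c': at 1 (via fail)  ** P0@[9:9]
pos 10 'b': at 13
pos 11 'a': at 17 (via fail)  ** P5@[10:11]
pos 12 'b': at 3 (via fail)
pos 13 'a': at 4  ** P5@[12:13]
pos 14 'b': at 5  ** P1@[11:14]
pos 15 'b': at 11 (via fail)
pos 16 'b': at 11 (via fail)
pos 17 'a': at 17  ** P5@[16:17]
pos 18 'b': at 3 (via fail)
pos 19 'c': at 12 (via fail)  ** P0@[19:19],P3@[18:19]
pos 20 'b': at 13 (via fail)
pos 21 'c': at 12 (via fail)  ** P0@[21:21],P3@[20:21]
pos 22 'a': at 2 (via fail)
pos 23 'b': at 3
pos 24 'c': at 12 (via fail)  ** P0@[24:24],P3@[23:24]
pos 25 'a': at 2 (via fail)
pos 26 'b': at 3
pos 27 'a': at 4  ** P5@[26:27]
pos 28 'b': at 5  ** P1@[25:28]
pos 29 'c': at 12 (via fail)  ** P0@[29:29],P3@[28:29]
pos 30 'b': at 13 (via fail)
pos 31 'b': at 14
pos 32 'c': at 15  ** P0@[32:32],P3@[31:32]
pos 33 'b': at 13 (via fail)
pos 34 'c': at 12 (via fail)  ** P0@[34:34],P3@[33:34]
pos 35 'b': at 13 (via fail)
pos 36 'b': at 14
pos 37 'c': at 15  ** P0@[37:37],P3@[36:37]
pos 38 'a': at 16  ** P4@[34:38]
pos 39 'c': at 6 (via fail)  ** P0@[39:39]
pos 40 'b': at 13 (via fail)
pos 41 'a': at 17 (via fail)  ** P5@[40:41]
pos 42 'c': at 6 (via fail)  ** P0@[42:42]
pos 43 'a': at 7
pos 44 'c': at 8  ** P0@[44:44]
pos 45 'a': at 7 (via fail)
pos 46 'c': at 8  ** P0@[46:46]
pos 47 'b': at 9
pos 48 'b': at 14 (via fail)
pos 49 'c': at 15  ** P0@[49:49],P3@[48:49]
pos 50 'a': at 16  ** P4@[46:50]
pos 51 'b': at 3 (via fail)
pos 52 'b': at 11 (via fail)
pos 53 'b': at 11 (via fail)

Matches: [[0,0],[4,5],[5,1],[6,0],[6,3],[8,0],[8,3],[9,0],[11,5],[13,5],[14,1],[17,5],[19,0],[19,3],[21,0],[21,3],[24,0],[24,3],[27,5],[28,1],[29,0],[29,3],[32,0],[32,3],[34,0],[34,3],[37,0],[37,3],[38,4],[39,0],[41,5],[42,0],[44,0],[46,0],[49,0],[49,3],[50,4]]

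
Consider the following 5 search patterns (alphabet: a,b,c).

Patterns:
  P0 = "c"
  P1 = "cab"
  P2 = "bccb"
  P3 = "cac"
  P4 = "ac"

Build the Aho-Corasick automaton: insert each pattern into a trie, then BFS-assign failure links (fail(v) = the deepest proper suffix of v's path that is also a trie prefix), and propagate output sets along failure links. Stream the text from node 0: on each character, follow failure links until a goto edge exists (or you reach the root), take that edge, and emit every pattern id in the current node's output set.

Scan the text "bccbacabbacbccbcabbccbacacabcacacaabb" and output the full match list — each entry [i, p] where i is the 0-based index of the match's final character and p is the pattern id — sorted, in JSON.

Build automaton:
Trie (insert patterns):
  n0 'ε': a→9 b→4 c→1
  n1 'c': a→2  ←P0
  n2 'ca': b→3 c→8
  n3 'cab': ·  ←P1
  n4 'b': c→5
  n5 'bc': c→6
  n6 'bcc': b→7
  n7 'bccb': ·  ←P2
  n8 'cac': ·  ←P3
  n9 'a': c→10
  n10 'ac': ·  ←P4

BFS fail/out derivation:
  fail(1) 'c': from fail(0)=0 chase 'c': 0 ⇒ 0;  out={0}∪out(0)={0}
  fail(4) 'b': from fail(0)=0 chase 'b': 0 ⇒ 0;  out=∅∪out(0)=∅
  fail(9) 'a': from fail(0)=0 chase 'a': 0 ⇒ 0;  out=∅∪out(0)=∅
  fail(2) 'ca': from fail(1)=0 chase 'a': 0 ⇒ 9;  out=∅∪out(9)=∅
  fail(5) 'bc': from fail(4)=0 chase 'c': 0 ⇒ 1;  out=∅∪out(1)={0}
  fail(10) 'ac': from fail(9)=0 chase 'c': 0 ⇒ 1;  out={4}∪out(1)={0,4}
  fail(3) 'cab': from fail(2)=9 chase 'b': 9→0 ⇒ 4;  out={1}∪out(4)={1}
  fail(6) 'bcc': from fail(5)=1 chase 'c': 1→0 ⇒ 1;  out=∅∪out(1)={0}
  fail(8) 'cac': from fail(2)=9 chase 'c': 9 ⇒ 10;  out={3}∪out(10)={0,3,4}
  fail(7) 'bccb': from fail(6)=1 chase 'b': 1→0 ⇒ 4;  out={2}∪out(4)={2}

Text stream:
[0] read 'b'  n0⇒n4
[1] read 'c'  n4⇒n5  → match P0@[1:1]
[2] read 'c'  n5⇒n6  → match P0@[2:2]
[3] read 'b'  n6⇒n7  → match P2@[0:3]
[4] read 'a'  n7⇒n9 (via fail)
[5] read 'c'  n9⇒n10  → match P0@[5:5],P4@[4:5]
[6] read 'a'  n10⇒n2 (via fail)
[7] read 'b'  n2⇒n3  → match P1@[5:7]
[8] read 'b'  n3⇒n4 (via fail)
[9] read 'a'  n4⇒n9 (via fail)
[10] read 'c'  n9⇒n10  → match P0@[10:10],P4@[9:10]
[11] read 'b'  n10⇒n4 (via fail)
[12] read 'c'  n4⇒n5  → match P0@[12:12]
[13] read 'c'  n5⇒n6  → match P0@[13:13]
[14] read 'b'  n6⇒n7  → match P2@[11:14]
[15] read 'c'  n7⇒n5 (via fail)  → match P0@[15:15]
[16] read 'a'  n5⇒n2 (via fail)
[17] read 'b'  n2⇒n3  → match P1@[15:17]
[18] read 'b'  n3⇒n4 (via fail)
[19] read 'c'  n4⇒n5  → match P0@[19:19]
[20] read 'c'  n5⇒n6  → match P0@[20:20]
[21] read 'b'  n6⇒n7  → match P2@[18:21]
[22] read 'a'  n7⇒n9 (via fail)
[23] read 'c'  n9⇒n10  → match P0@[23:23],P4@[22:23]
[24] read 'a'  n10⇒n2 (via fail)
[25] read 'c'  n2⇒n8  → match P0@[25:25],P3@[23:25],P4@[24:25]
[26] read 'a'  n8⇒n2 (via fail)
[27] read 'b'  n2⇒n3  → match P1@[25:27]
[28] read 'c'  n3⇒n5 (via fail)  → match P0@[28:28]
[29] read 'a'  n5⇒n2 (via fail)
[30] read 'c'  n2⇒n8  → match P0@[30:30],P3@[28:30],P4@[29:30]
[31] read 'a'  n8⇒n2 (via fail)
[32] read 'c'  n2⇒n8  → match P0@[32:32],P3@[30:32],P4@[31:32]
[33] read 'a'  n8⇒n2 (via fail)
[34] read 'a'  n2⇒n9 (via fail)
[35] read 'b'  n9⇒n4 (via fail)
[36] read 'b'  n4⇒n4 (via fail)

Result: [[1,0],[2,0],[3,2],[5,0],[5,4],[7,1],[10,0],[10,4],[12,0],[13,0],[14,2],[15,0],[17,1],[19,0],[20,0],[21,2],[23,0],[23,4],[25,0],[25,3],[25,4],[27,1],[28,0],[30,0],[30,3],[30,4],[32,0],[32,3],[32,4]]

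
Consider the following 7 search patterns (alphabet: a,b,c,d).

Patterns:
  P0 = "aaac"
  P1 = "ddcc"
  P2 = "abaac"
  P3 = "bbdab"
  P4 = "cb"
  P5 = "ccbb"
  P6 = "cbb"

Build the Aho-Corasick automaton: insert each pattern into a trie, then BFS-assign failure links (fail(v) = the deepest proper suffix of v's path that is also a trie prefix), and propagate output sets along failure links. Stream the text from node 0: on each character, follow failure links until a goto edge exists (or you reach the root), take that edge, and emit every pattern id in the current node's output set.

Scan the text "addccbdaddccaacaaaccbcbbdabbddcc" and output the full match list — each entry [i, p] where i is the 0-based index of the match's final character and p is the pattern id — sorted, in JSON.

Construct AC machine:
Trie nodes:
  0='ε' goto a→1 b→13 c→18 d→5
  1='a' goto a→2 b→9
  2='aa' goto a→3
  3='aaa' goto c→4
  4='aaac' goto ·  [P0 ends]
  5='d' goto d→6
  6='dd' goto c→7
  7='ddc' goto c→8
  8='ddcc' goto ·  [P1 ends]
  9='ab' goto a→10
  10='aba' goto a→11
  11='abaa' goto c→12
  12='abaac' goto ·  [P2 ends]
  13='b' goto b→14
  14='bb' goto d→15
  15='bbd' goto a→16
  16='bbda' goto b→17
  17='bbdab' goto ·  [P3 ends]
  18='c' goto b→19 c→20
  19='cb' goto b→23  [P4 ends]
  20='cc' goto b→21
  21='ccb' goto b→22
  22='ccbb' goto ·  [P5 ends]
  23='cbb' goto ·  [P6 ends]

BFS fail/out derivation:
  fail(1) 'a': from fail(0)=0 chase 'a': 0 ⇒ 0;  out=∅∪out(0)=∅
  fail(5) 'd': from fail(0)=0 chase 'd': 0 ⇒ 0;  out=∅∪out(0)=∅
  fail(13) 'b': from fail(0)=0 chase 'b': 0 ⇒ 0;  out=∅∪out(0)=∅
  fail(18) 'c': from fail(0)=0 chase 'c': 0 ⇒ 0;  out=∅∪out(0)=∅
  fail(2) 'aa': from fail(1)=0 chase 'a': 0 ⇒ 1;  out=∅∪out(1)=∅
  fail(6) 'dd': from fail(5)=0 chase 'd': 0 ⇒ 5;  out=∅∪out(5)=∅
  fail(9) 'ab': from fail(1)=0 chase 'b': 0 ⇒ 13;  out=∅∪out(13)=∅
  fail(14) 'bb': from fail(13)=0 chase 'b': 0 ⇒ 13;  out=∅∪out(13)=∅
  fail(19) 'cb': from fail(18)=0 chase 'b': 0 ⇒ 13;  out={4}∪out(13)={4}
  fail(20) 'cc': from fail(18)=0 chase 'c': 0 ⇒ 18;  out=∅∪out(18)=∅
  fail(3) 'aaa': from fail(2)=1 chase 'a': 1 ⇒ 2;  out=∅∪out(2)=∅
  fail(7) 'ddc': from fail(6)=5 chase 'c': 5→0 ⇒ 18;  out=∅∪out(18)=∅
  fail(10) 'aba': from fail(9)=13 chase 'a': 13→0 ⇒ 1;  out=∅∪out(1)=∅
  fail(15) 'bbd': from fail(14)=13 chase 'd': 13→0 ⇒ 5;  out=∅∪out(5)=∅
  fail(21) 'ccb': from fail(20)=18 chase 'b': 18 ⇒ 19;  out=∅∪out(19)={4}
  fail(23) 'cbb': from fail(19)=13 chase 'b': 13 ⇒ 14;  out={6}∪out(14)={6}
  fail(4) 'aaac': from fail(3)=2 chase 'c': 2→1→0 ⇒ 18;  out={0}∪out(18)={0}
  fail(8) 'ddcc': from fail(7)=18 chase 'c': 18 ⇒ 20;  out={1}∪out(20)={1}
  fail(11) 'abaa': from fail(10)=1 chase 'a': 1 ⇒ 2;  out=∅∪out(2)=∅
  fail(16) 'bbda': from fail(15)=5 chase 'a': 5→0 ⇒ 1;  out=∅∪out(1)=∅
  fail(22) 'ccbb': from fail(21)=19 chase 'b': 19 ⇒ 23;  out={5}∪out(23)={5,6}
  fail(12) 'abaac': from fail(11)=2 chase 'c': 2→1→0 ⇒ 18;  out={2}∪out(18)={2}
  fail(17) 'bbdab': from fail(16)=1 chase 'b': 1 ⇒ 9;  out={3}∪out(9)={3}

Scan:
pos 0 'a': at 1
pos 1 'd': at 5 ·f
pos 2 'd': at 6
pos 3 'c': at 7
pos 4 'c': at 8  ** P1@[1:4]
pos 5 'b': at 21 ·f  ** P4@[4:5]
pos 6 'd': at 5 ·f
pos 7 'a': at 1 ·f
pos 8 'd': at 5 ·f
pos 9 'd': at 6
pos 10 'c': at 7
pos 11 'c': at 8  ** P1@[8:11]
pos 12 'a': at 1 ·f
pos 13 'a': at 2
pos 14 'c': at 18 ·f
pos 15 'a': at 1 ·f
pos 16 'a': at 2
pos 17 'a': at 3
pos 18 'c': at 4  ** P0@[15:18]
pos 19 'c': at 20 ·f
pos 20 'b': at 21  ** P4@[19:20]
pos 21 'c': at 18 ·f
pos 22 'b': at 19  ** P4@[21:22]
pos 23 'b': at 23  ** P6@[21:23]
pos 24 'd': at 15 ·f
pos 25 'a': at 16
pos 26 'b': at 17  ** P3@[22:26]
pos 27 'b': at 14 ·f
pos 28 'd': at 15
pos 29 'd': at 6 ·f
pos 30 'c': at 7
pos 31 'c': at 8  ** P1@[28:31]

Matches: [[4,1],[5,4],[11,1],[18,0],[20,4],[22,4],[23,6],[26,3],[31,1]]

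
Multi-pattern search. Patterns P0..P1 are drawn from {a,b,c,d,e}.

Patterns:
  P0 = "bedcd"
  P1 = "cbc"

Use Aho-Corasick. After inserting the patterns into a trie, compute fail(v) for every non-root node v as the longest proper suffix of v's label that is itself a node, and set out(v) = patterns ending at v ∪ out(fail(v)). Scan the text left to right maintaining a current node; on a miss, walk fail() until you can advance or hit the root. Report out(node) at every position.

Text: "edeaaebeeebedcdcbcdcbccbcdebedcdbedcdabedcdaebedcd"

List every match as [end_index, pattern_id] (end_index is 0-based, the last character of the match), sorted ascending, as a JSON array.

Build:
Trie nodes:
  0='ε' goto b→1 c→6
  1='b' goto e→2
  2='be' goto d→3
  3='bed' goto c→4
  4='bedc' goto d→5
  5='bedcd' goto ·  [P0 ends]
  6='c' goto b→7
  7='cb' goto c→8
  8='cbc' goto ·  [P1 ends]

Failure links (BFS by depth):
  fail(1) 'b': from fail(0)=0 chase 'b': 0 ⇒ 0;  out=∅∪out(0)=∅
  fail(6) 'c': from fail(0)=0 chase 'c': 0 ⇒ 0;  out=∅∪out(0)=∅
  fail(2) 'be': from fail(1)=0 chase 'e': 0 ⇒ 0;  out=∅∪out(0)=∅
  fail(7) 'cb': from fail(6)=0 chase 'b': 0 ⇒ 1;  out=∅∪out(1)=∅
  fail(3) 'bed': from fail(2)=0 chase 'd': 0 ⇒ 0;  out=∅∪out(0)=∅
  fail(8) 'cbc': from fail(7)=1 chase 'c': 1→0 ⇒ 6;  out={1}∪out(6)={1}
  fail(4) 'bedc': from fail(3)=0 chase 'c': 0 ⇒ 6;  out=∅∪out(6)=∅
  fail(5) 'bedcd': from fail(4)=6 chase 'd': 6→0 ⇒ 0;  out={0}∪out(0)={0}

Text stream:
i=0 'e': node 0→0
i=1 'd': node 0→0
i=2 'e': node 0→0
i=3 'a': node 0→0
i=4 'a': node 0→0
i=5 'e': node 0→0
i=6 'b': node 0→1
i=7 'e': node 1→2
i=8 'e': node 2→0 ·f
i=9 'e': node 0→0
i=10 'b': node 0→1
i=11 'e': node 1→2
i=12 'd': node 2→3
i=13 'c': node 3→4
i=14 'd': node 4→5  emit P0@[10:14]
i=15 'c': node 5→6 ·f
i=16 'b': node 6→7
i=17 'c': node 7→8  emit P1@[15:17]
i=18 'd': node 8→0 ·f
i=19 'c': node 0→6
i=20 'b': node 6→7
i=21 'c': node 7→8  emit P1@[19:21]
i=22 'c': node 8→6 ·f
i=23 'b': node 6→7
i=24 'c': node 7→8  emit P1@[22:24]
i=25 'd': node 8→0 ·f
i=26 'e': node 0→0
i=27 'b': node 0→1
i=28 'e': node 1→2
i=29 'd': node 2→3
i=30 'c': node 3→4
i=31 'd': node 4→5  emit P0@[27:31]
i=32 'b': node 5→1 ·f
i=33 'e': node 1→2
i=34 'd': node 2→3
i=35 'c': node 3→4
i=36 'd': node 4→5  emit P0@[32:36]
i=37 'a': node 5→0 ·f
i=38 'b': node 0→1
i=39 'e': node 1→2
i=40 'd': node 2→3
i=41 'c': node 3→4
i=42 'd': node 4→5  emit P0@[38:42]
i=43 'a': node 5→0 ·f
i=44 'e': node 0→0
i=45 'b': node 0→1
i=46 'e': node 1→2
i=47 'd': node 2→3
i=48 'c': node 3→4
i=49 'd': node 4→5  emit P0@[45:49]

All matches (sorted): [[14,0],[17,1],[21,1],[24,1],[31,0],[36,0],[42,0],[49,0]]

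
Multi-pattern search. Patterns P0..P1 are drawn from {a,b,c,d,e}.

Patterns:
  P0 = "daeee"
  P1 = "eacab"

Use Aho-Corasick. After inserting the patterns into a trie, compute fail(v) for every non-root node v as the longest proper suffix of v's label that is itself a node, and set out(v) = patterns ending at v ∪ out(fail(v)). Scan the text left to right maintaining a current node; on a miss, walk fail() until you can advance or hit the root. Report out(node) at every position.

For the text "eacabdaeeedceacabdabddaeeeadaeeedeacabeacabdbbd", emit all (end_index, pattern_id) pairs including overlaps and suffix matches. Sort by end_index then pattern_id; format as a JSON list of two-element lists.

Build:
Trie (insert patterns):
  n0 'ε': d→1 e→6
  n1 'd': a→2
  n2 'da': e→3
  n3 'dae': e→4
  n4 'daee': e→5
  n5 'daeee': ·  ←P0
  n6 'e': a→7
  n7 'ea': c→8
  n8 'eac': a→9
  n9 'eaca': b→10
  n10 'eacab': ·  ←P1

Failure links (BFS by depth):
  fail(1) 'd': from fail(0)=0 chase 'd': 0 ⇒ 0;  out=∅∪out(0)=∅
  fail(6) 'e': from fail(0)=0 chase 'e': 0 ⇒ 0;  out=∅∪out(0)=∅
  fail(2) 'da': from fail(1)=0 chase 'a': 0 ⇒ 0;  out=∅∪out(0)=∅
  fail(7) 'ea': from fail(6)=0 chase 'a': 0 ⇒ 0;  out=∅∪out(0)=∅
  fail(3) 'dae': from fail(2)=0 chase 'e': 0 ⇒ 6;  out=∅∪out(6)=∅
  fail(8) 'eac': from fail(7)=0 chase 'c': 0 ⇒ 0;  out=∅∪out(0)=∅
  fail(4) 'daee': from fail(3)=6 chase 'e': 6→0 ⇒ 6;  out=∅∪out(6)=∅
  fail(9) 'eaca': from fail(8)=0 chase 'a': 0 ⇒ 0;  out=∅∪out(0)=∅
  fail(5) 'daeee': from fail(4)=6 chase 'e': 6→0 ⇒ 6;  out={0}∪out(6)={0}
  fail(10) 'eacab': from fail(9)=0 chase 'b': 0 ⇒ 0;  out={1}∪out(0)={1}

Run:
i=0 'e': node 0→6
i=1 'a': node 6→7
i=2 'c': node 7→8
i=3 'a': node 8→9
i=4 'b': node 9→10  emit P1@[0:4]
i=5 'd': node 10→1 (fail-walked)
i=6 'a': node 1→2
i=7 'e': node 2→3
i=8 'e': node 3→4
i=9 'e': node 4→5  emit P0@[5:9]
i=10 'd': node 5→1 (fail-walked)
i=11 'c': node 1→0 (fail-walked)
i=12 'e': node 0→6
i=13 'a': node 6→7
i=14 'c': node 7→8
i=15 'a': node 8→9
i=16 'b': node 9→10  emit P1@[12:16]
i=17 'd': node 10→1 (fail-walked)
i=18 'a': node 1→2
i=19 'b': node 2→0 (fail-walked)
i=20 'd': node 0→1
i=21 'd': node 1→1 (fail-walked)
i=22 'a': node 1→2
i=23 'e': node 2→3
i=24 'e': node 3→4
i=25 'e': node 4→5  emit P0@[21:25]
i=26 'a': node 5→7 (fail-walked)
i=27 'd': node 7→1 (fail-walked)
i=28 'a': node 1→2
i=29 'e': node 2→3
i=30 'e': node 3→4
i=31 'e': node 4→5  emit P0@[27:31]
i=32 'd': node 5→1 (fail-walked)
i=33 'e': node 1→6 (fail-walked)
i=34 'a': node 6→7
i=35 'c': node 7→8
i=36 'a': node 8→9
i=37 'b': node 9→10  emit P1@[33:37]
i=38 'e': node 10→6 (fail-walked)
i=39 'a': node 6→7
i=40 'c': node 7→8
i=41 'a': node 8→9
i=42 'b': node 9→10  emit P1@[38:42]
i=43 'd': node 10→1 (fail-walked)
i=44 'b': node 1→0 (fail-walked)
i=45 'b': node 0→0
i=46 'd': node 0→1

Matches: [[4,1],[9,0],[16,1],[25,0],[31,0],[37,1],[42,1]]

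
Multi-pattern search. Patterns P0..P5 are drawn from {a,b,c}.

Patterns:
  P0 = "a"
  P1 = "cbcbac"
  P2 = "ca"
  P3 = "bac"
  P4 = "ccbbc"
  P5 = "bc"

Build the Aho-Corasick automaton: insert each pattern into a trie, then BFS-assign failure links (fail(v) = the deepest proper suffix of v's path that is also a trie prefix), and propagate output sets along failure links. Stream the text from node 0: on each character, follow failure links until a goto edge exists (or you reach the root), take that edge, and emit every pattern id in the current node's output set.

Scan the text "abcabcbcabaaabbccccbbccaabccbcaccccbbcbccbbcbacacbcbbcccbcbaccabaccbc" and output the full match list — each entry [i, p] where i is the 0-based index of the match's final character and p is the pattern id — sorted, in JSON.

Build automaton:
Trie (insert patterns):
  n0 'ε': a→1 b→9 c→2
  n1 'a': ·  [P0 ends]
  n2 'c': a→8 b→3 c→12
  n3 'cb': c→4
  n4 'cbc': b→5
  n5 'cbcb': a→6
  n6 'cbcba': c→7
  n7 'cbcbac': ·  [P1 ends]
  n8 'ca': ·  [P2 ends]
  n9 'b': a→10 c→16
  n10 'ba': c→11
  n11 'bac': ·  [P3 ends]
  n12 'cc': b→13
  n13 'ccb': b→14
  n14 'ccbb': c→15
  n15 'ccbbc': ·  [P4 ends]
  n16 'bc': ·  [P5 ends]

BFS fail/out derivation:
  n1('a'): parent n0 fail=0; on 'a' 0 → fail=0;  out {0}∪∅={0}
  n2('c'): parent n0 fail=0; on 'c' 0 → fail=0;  out ∅∪∅=∅
  n9('b'): parent n0 fail=0; on 'b' 0 → fail=0;  out ∅∪∅=∅
  n3('cb'): parent n2 fail=0; on 'b' 0 → fail=9;  out ∅∪∅=∅
  n8('ca'): parent n2 fail=0; on 'a' 0 → fail=1;  out {2}∪{0}={0,2}
  n10('ba'): parent n9 fail=0; on 'a' 0 → fail=1;  out ∅∪{0}={0}
  n12('cc'): parent n2 fail=0; on 'c' 0 → fail=2;  out ∅∪∅=∅
  n16('bc'): parent n9 fail=0; on 'c' 0 → fail=2;  out {5}∪∅={5}
  n4('cbc'): parent n3 fail=9; on 'c' 9 → fail=16;  out ∅∪{5}={5}
  n11('bac'): parent n10 fail=1; on 'c' 1→0 → fail=2;  out {3}∪∅={3}
  n13('ccb'): parent n12 fail=2; on 'b' 2 → fail=3;  out ∅∪∅=∅
  n5('cbcb'): parent n4 fail=16; on 'b' 16→2 → fail=3;  out ∅∪∅=∅
  n14('ccbb'): parent n13 fail=3; on 'b' 3→9→0 → fail=9;  out ∅∪∅=∅
  n6('cbcba'): parent n5 fail=3; on 'a' 3→9 → fail=10;  out ∅∪{0}={0}
  n15('ccbbc'): parent n14 fail=9; on 'c' 9 → fail=16;  out {4}∪{5}={4,5}
  n7('cbcbac'): parent n6 fail=10; on 'c' 10 → fail=11;  out {1}∪{3}={1,3}

Text stream:
pos 0 'a': at 1  ** P0@[0:0]
pos 1 'b': at 9 (fail-walked)
pos 2 'c': at 16  ** P5@[1:2]
pos 3 'a': at 8 (fail-walked)  ** P0@[3:3],P2@[2:3]
pos 4 'b': at 9 (fail-walked)
pos 5 'c': at 16  ** P5@[4:5]
pos 6 'b': at 3 (fail-walked)
pos 7 'c': at 4  ** P5@[6:7]
pos 8 'a': at 8 (fail-walked)  ** P0@[8:8],P2@[7:8]
pos 9 'b': at 9 (fail-walked)
pos 10 'a': at 10  ** P0@[10:10]
pos 11 'a': at 1 (fail-walked)  ** P0@[11:11]
pos 12 'a': at 1 (fail-walked)  ** P0@[12:12]
pos 13 'b': at 9 (fail-walked)
pos 14 'b': at 9 (fail-walked)
pos 15 'c': at 16  ** P5@[14:15]
pos 16 'c': at 12 (fail-walked)
pos 17 'c': at 12 (fail-walked)
pos 18 'c': at 12 (fail-walked)
pos 19 'b': at 13
pos 20 'b': at 14
pos 21 'c': at 15  ** P4@[17:21],P5@[20:21]
pos 22 'c': at 12 (fail-walked)
pos 23 'a': at 8 (fail-walked)  ** P0@[23:23],P2@[22:23]
pos 24 'a': at 1 (fail-walked)  ** P0@[24:24]
pos 25 'b': at 9 (fail-walked)
pos 26 'c': at 16  ** P5@[25:26]
pos 27 'c': at 12 (fail-walked)
pos 28 'b': at 13
pos 29 'c': at 4 (fail-walked)  ** P5@[28:29]
pos 30 'a': at 8 (fail-walked)  ** P0@[30:30],P2@[29:30]
pos 31 'c': at 2 (fail-walked)
pos 32 'c': at 12
pos 33 'c': at 12 (fail-walked)
pos 34 'c': at 12 (fail-walked)
pos 35 'b': at 13
pos 36 'b': at 14
pos 37 'c': at 15  ** P4@[33:37],P5@[36:37]
pos 38 'b': at 3 (fail-walked)
pos 39 'c': at 4  ** P5@[38:39]
pos 40 'c': at 12 (fail-walked)
pos 41 'b': at 13
pos 42 'b': at 14
pos 43 'c': at 15  ** P4@[39:43],P5@[42:43]
pos 44 'b': at 3 (fail-walked)
pos 45 'a': at 10 (fail-walked)  ** P0@[45:45]
pos 46 'c': at 11  ** P3@[44:46]
pos 47 'a': at 8 (fail-walked)  ** P0@[47:47],P2@[46:47]
pos 48 'c': at 2 (fail-walked)
pos 49 'b': at 3
pos 50 'c': at 4  ** P5@[49:50]
pos 51 'b': at 5
pos 52 'b': at 9 (fail-walked)
pos 53 'c': at 16  ** P5@[52:53]
pos 54 'c': at 12 (fail-walked)
pos 55 'c': at 12 (fail-walked)
pos 56 'b': at 13
pos 57 'c': at 4 (fail-walked)  ** P5@[56:57]
pos 58 'b': at 5
pos 59 'a': at 6  ** P0@[59:59]
pos 60 'c': at 7  ** P1@[55:60],P3@[58:60]
pos 61 'c': at 12 (fail-walked)
pos 62 'a': at 8 (fail-walked)  ** P0@[62:62],P2@[61:62]
pos 63 'b': at 9 (fail-walked)
pos 64 'a': at 10  ** P0@[64:64]
pos 65 'c': at 11  ** P3@[63:65]
pos 66 'c': at 12 (fail-walked)
pos 67 'b': at 13
pos 68 'c': at 4 (fail-walked)  ** P5@[67:68]

All matches (sorted): [[0,0],[2,5],[3,0],[3,2],[5,5],[7,5],[8,0],[8,2],[10,0],[11,0],[12,0],[15,5],[21,4],[21,5],[23,0],[23,2],[24,0],[26,5],[29,5],[30,0],[30,2],[37,4],[37,5],[39,5],[43,4],[43,5],[45,0],[46,3],[47,0],[47,2],[50,5],[53,5],[57,5],[59,0],[60,1],[60,3],[62,0],[62,2],[64,0],[65,3],[68,5]]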